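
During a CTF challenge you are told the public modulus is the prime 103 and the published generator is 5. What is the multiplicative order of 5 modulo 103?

Since 5 ∈ (Z/103Z)^×, its order divides φ(103) = 103 − 1 = 102 = 2 · 3 · 17.
Divisors of 102: 1, 2, 3, 6, 17, 34, 51, 102.
Evaluate successive powers at the divisors of 102:
5^1 ≡ 5 (mod 103)
5^2 ≡ 25 (mod 103)
5^3 ≡ 22 (mod 103)
5^6 ≡ 72 (mod 103)
5^17 ≡ 57 (mod 103)
5^34 ≡ 56 (mod 103)
5^51 ≡ 102 (mod 103)
5^102 ≡ 1 (mod 103) ✓
Hence ord(5) = 102.

102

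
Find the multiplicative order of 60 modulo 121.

55

ord(60) | φ(121) = φ(11^2) = 11·(11−1) = 110 = 2 · 5 · 11.
Divisors of 110: 1, 2, 5, 10, 11, 22, 55, 110.
Test each divisor d:
60^1 ≡ 60
60^2 ≡ 91
60^5 ≡ 34
60^10 ≡ 67
60^11 ≡ 27
60^22 ≡ 3
60^55 ≡ 1
So ord_121(60) = 55.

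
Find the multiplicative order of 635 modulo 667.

308

Since 635 ∈ (Z/667Z)^×, its order divides φ(667) = φ(23·29) = (23−1)·(29−1) = 22·28 = 616 = 2^3 · 7 · 11.
Divisors of 616: 1, 2, 4, 7, 8, 11, 14, 22, 28, 44, 56, 77, 88, 154, 308, 616.
Evaluate successive powers at the divisors of 616:
635^1 ≡ 635 (mod 667)
635^2 ≡ 357 (mod 667)
635^4 ≡ 52 (mod 667)
635^7 ≡ 249 (mod 667)
635^8 ≡ 36 (mod 667)
635^11 ≡ 275 (mod 667)
635^14 ≡ 637 (mod 667)
635^22 ≡ 254 (mod 667)
635^28 ≡ 233 (mod 667)
635^44 ≡ 484 (mod 667)
635^56 ≡ 262 (mod 667)
635^77 ≡ 505 (mod 667)
635^88 ≡ 139 (mod 667)
635^154 ≡ 231 (mod 667)
635^308 ≡ 1 (mod 667) ✓
So ord_667(635) = 308.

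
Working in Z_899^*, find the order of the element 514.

420

ord(514) | φ(899) = φ(29·31) = (29−1)·(31−1) = 28·30 = 840 = 2^3 · 3 · 5 · 7.
Divisors of 840: 1, 2, 3, 4, 5, 6, 7, 8, 10, 12, 14, 15, 20, 21, 24, 28, 30, 35, 40, 42, 56, 60, 70, 84, 105, 120, 140, 168, 210, 280, 420, 840.
Evaluate successive powers at the divisors of 840:
514^1 ≡ 514 (mod 899)
514^2 ≡ 789 (mod 899)
514^3 ≡ 97 (mod 899)
514^4 ≡ 413 (mod 899)
514^5 ≡ 118 (mod 899)
514^6 ≡ 419 (mod 899)
514^7 ≡ 505 (mod 899)
514^8 ≡ 658 (mod 899)
514^10 ≡ 439 (mod 899)
514^12 ≡ 256 (mod 899)
514^14 ≡ 608 (mod 899)
514^15 ≡ 559 (mod 899)
514^20 ≡ 335 (mod 899)
514^21 ≡ 481 (mod 899)
514^24 ≡ 808 (mod 899)
514^28 ≡ 175 (mod 899)
514^30 ≡ 528 (mod 899)
514^35 ≡ 273 (mod 899)
514^40 ≡ 749 (mod 899)
514^42 ≡ 318 (mod 899)
514^56 ≡ 59 (mod 899)
514^60 ≡ 94 (mod 899)
514^70 ≡ 811 (mod 899)
514^84 ≡ 436 (mod 899)
514^105 ≡ 249 (mod 899)
514^120 ≡ 745 (mod 899)
514^140 ≡ 552 (mod 899)
514^168 ≡ 407 (mod 899)
514^210 ≡ 869 (mod 899)
514^280 ≡ 842 (mod 899)
514^420 ≡ 1 (mod 899) ✓
The smallest such exponent is 420, so the order of 514 is 420.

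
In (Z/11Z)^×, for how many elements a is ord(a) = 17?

0

φ(11) = 11 − 1 = 10 = 2 · 5.
Since (Z/11Z)^× is cyclic of order 10, the number of elements of order d is φ(d) when d | 10 and 0 otherwise.
Here 10 is not a multiple of 17, so there are no elements of order 17.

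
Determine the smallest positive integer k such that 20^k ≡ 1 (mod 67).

66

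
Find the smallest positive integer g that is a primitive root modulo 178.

3

φ(178) = φ(2)·φ(89) = 1·88 = 88 = 2^3 · 11.
Test candidates g = 2, 3, … against the prime factors q ∈ {2, 11} of φ(178): g is a generator iff g^(88/q) ≢ 1 for every such q.
g = 2: gcd(2, 178) = 2 > 1, not a unit — skip.
g = 3: 3^44 ≡ 177; 3^8 ≡ 153 — none is 1, so 3 is a primitive root.
The smallest primitive root modulo 178 is 3.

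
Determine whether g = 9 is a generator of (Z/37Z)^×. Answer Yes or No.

No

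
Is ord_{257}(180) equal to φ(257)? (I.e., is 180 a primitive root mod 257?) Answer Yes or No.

φ(257) = 257 − 1 = 256 = 2^8.
Test 180^(256/q) mod 257 for each prime factor q of 256:
180^128 ≡ 256 (mod 257)  [q = 2: ≢ 1 ✓]
All checks pass, so 180 has order 256 and is a primitive root modulo 257.

Yes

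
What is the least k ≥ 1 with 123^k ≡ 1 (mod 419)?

ord(123) | φ(419) = 419 − 1 = 418 = 2 · 11 · 19.
Divisors of 418: 1, 2, 11, 19, 22, 38, 209, 418.
Compute 123^d (mod 419) for the divisors d until we hit 1:
123^1 ≡ 123 (mod 419)
123^2 ≡ 45 (mod 419)
123^11 ≡ 49 (mod 419)
123^19 ≡ 13 (mod 419)
123^22 ≡ 306 (mod 419)
123^38 ≡ 169 (mod 419)
123^209 ≡ 1 (mod 419) ✓
So ord_419(123) = 209.

209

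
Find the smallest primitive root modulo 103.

5

φ(103) = 103 − 1 = 102 = 2 · 3 · 17.
Test candidates g = 2, 3, … against the prime factors q ∈ {2, 3, 17} of φ(103): g is a generator iff g^(102/q) ≢ 1 for every such q.
g = 2: 2^51 ≡ 1 — hits 1, so not a primitive root.
g = 3: 3^51 ≡ 102; 3^34 ≡ 1 — hits 1, so not a primitive root.
g = 4: 4^51 ≡ 1 — hits 1, so not a primitive root.
g = 5: 5^51 ≡ 102; 5^34 ≡ 56; 5^6 ≡ 72 — none is 1, so 5 is a primitive root.
Hence the least primitive root of 103 is 5.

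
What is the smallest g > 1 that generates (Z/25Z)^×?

φ(25) = φ(5^2) = 5·(5−1) = 20 = 2^2 · 5.
g is a primitive root iff g^(20/q) ≢ 1 (mod 25) for each prime q ∈ {2, 5}.
g = 2: 2^10 ≡ 24; 2^4 ≡ 16 — none is 1, so 2 is a primitive root.
The smallest primitive root modulo 25 is 2.

2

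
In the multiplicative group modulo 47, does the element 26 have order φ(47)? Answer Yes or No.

Yes

φ(47) = 47 − 1 = 46 = 2 · 23.
26 is a primitive root mod 47 iff 26^(φ(47)/q) ≢ 1 for every prime q | φ(47), i.e. q ∈ {2, 23}.
26^23 ≡ 46 (mod 47)  [q = 2: ≢ 1 ✓]
26^2 ≡ 18 (mod 47)  [q = 23: ≢ 1 ✓]
None equal 1, so ord_47(26) = 46: 26 is a primitive root.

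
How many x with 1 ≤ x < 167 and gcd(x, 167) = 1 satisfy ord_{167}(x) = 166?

82

φ(167) = 167 − 1 = 166 = 2 · 83.
Since (Z/167Z)^× is cyclic of order 166, the number of elements of order d is φ(d) when d | 166 and 0 otherwise.
166 = 2 · 83 divides 166, and φ(166) = 82.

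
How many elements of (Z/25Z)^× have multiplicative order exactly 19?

0

φ(25) = φ(5^2) = 5·(5−1) = 20 = 2^2 · 5.
In a cyclic group of order 20, there are φ(d) elements of order d for each divisor d of 20, and zero for non-divisors.
Here 20 is not a multiple of 19, so there are no elements of order 19.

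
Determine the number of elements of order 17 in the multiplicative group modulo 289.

φ(289) = φ(17^2) = 17·(17−1) = 272 = 2^4 · 17.
Since (Z/289Z)^× is cyclic of order 272, the number of elements of order d is φ(d) when d | 272 and 0 otherwise.
17 | 272, and φ(17) = 17 − 1 = 16.

16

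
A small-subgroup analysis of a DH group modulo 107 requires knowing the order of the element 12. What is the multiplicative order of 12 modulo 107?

53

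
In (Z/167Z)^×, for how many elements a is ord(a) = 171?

φ(167) = 167 − 1 = 166 = 2 · 83.
Since (Z/167Z)^× is cyclic of order 166, the number of elements of order d is φ(d) when d | 166 and 0 otherwise.
Here 166 is not a multiple of 171, so there are no elements of order 171.

0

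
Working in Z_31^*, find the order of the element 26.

6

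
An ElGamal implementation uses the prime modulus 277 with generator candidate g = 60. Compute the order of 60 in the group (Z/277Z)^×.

4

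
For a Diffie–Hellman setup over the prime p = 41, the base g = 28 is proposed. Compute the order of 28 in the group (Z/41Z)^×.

By Lagrange's theorem, ord_41(28) divides φ(41) = 41 − 1 = 40 = 2^3 · 5.
Divisors of 40: 1, 2, 4, 5, 8, 10, 20, 40.
Compute 28^d (mod 41) for the divisors d until we hit 1:
28^1 ≡ 28
28^2 ≡ 5
28^4 ≡ 25
28^5 ≡ 3
28^8 ≡ 10
28^10 ≡ 9
28^20 ≡ 40
28^40 ≡ 1
The smallest such exponent is 40, so the order of 28 is 40.

40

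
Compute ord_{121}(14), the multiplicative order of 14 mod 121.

55

Since 14 ∈ (Z/121Z)^×, its order divides φ(121) = φ(11^2) = 11·(11−1) = 110 = 2 · 5 · 11.
Divisors of 110: 1, 2, 5, 10, 11, 22, 55, 110.
Check 14^d mod 121 for each divisor in increasing order:
14^1 ≡ 14 (mod 121)
14^2 ≡ 75 (mod 121)
14^5 ≡ 100 (mod 121)
14^10 ≡ 78 (mod 121)
14^11 ≡ 3 (mod 121)
14^22 ≡ 9 (mod 121)
14^55 ≡ 1 (mod 121) ✓
Hence ord(14) = 55.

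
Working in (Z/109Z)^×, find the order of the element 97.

ord(97) | φ(109) = 109 − 1 = 108 = 2^2 · 3^3.
Divisors of 108: 1, 2, 3, 4, 6, 9, 12, 18, 27, 36, 54, 108.
Compute 97^d (mod 109) for the divisors d until we hit 1:
97^1 ≡ 97
97^2 ≡ 35
97^3 ≡ 16
97^4 ≡ 26
97^6 ≡ 38
97^9 ≡ 63
97^12 ≡ 27
97^18 ≡ 45
97^27 ≡ 1
The smallest such exponent is 27, so the order of 97 is 27.

27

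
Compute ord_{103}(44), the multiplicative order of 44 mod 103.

ord(44) | φ(103) = 103 − 1 = 102 = 2 · 3 · 17.
Divisors of 102: 1, 2, 3, 6, 17, 34, 51, 102.
Evaluate successive powers at the divisors of 102:
44^1 ≡ 44 (mod 103)
44^2 ≡ 82 (mod 103)
44^3 ≡ 3 (mod 103)
44^6 ≡ 9 (mod 103)
44^17 ≡ 47 (mod 103)
44^34 ≡ 46 (mod 103)
44^51 ≡ 102 (mod 103)
44^102 ≡ 1 (mod 103) ✓
The smallest such exponent is 102, so the order of 44 is 102.

102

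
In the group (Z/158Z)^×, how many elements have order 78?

24

φ(158) = φ(2)·φ(79) = 1·78 = 78 = 2 · 3 · 13.
Since (Z/158Z)^× is cyclic of order 78, the number of elements of order d is φ(d) when d | 78 and 0 otherwise.
78 = 2 · 3 · 13 divides 78, and φ(78) = 24.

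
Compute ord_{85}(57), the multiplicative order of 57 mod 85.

16

The order of 57 must divide φ(85) = φ(5·17) = (5−1)·(17−1) = 4·16 = 64 = 2^6.
Divisors of 64: 1, 2, 4, 8, 16, 32, 64.
Evaluate successive powers at the divisors of 64:
57^1 ≡ 57
57^2 ≡ 19
57^4 ≡ 21
57^8 ≡ 16
57^16 ≡ 1
So ord_85(57) = 16.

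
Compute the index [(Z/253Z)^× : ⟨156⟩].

2

The order of 156 must divide φ(253) = φ(11·23) = (11−1)·(23−1) = 10·22 = 220 = 2^2 · 5 · 11.
Divisors of 220: 1, 2, 4, 5, 10, 11, 20, 22, 44, 55, 110, 220.
Compute 156^d (mod 253) for the divisors d until we hit 1:
156^1 ≡ 156 (mod 253)
156^2 ≡ 48 (mod 253)
156^4 ≡ 27 (mod 253)
156^5 ≡ 164 (mod 253)
156^10 ≡ 78 (mod 253)
156^11 ≡ 24 (mod 253)
156^20 ≡ 12 (mod 253)
156^22 ≡ 70 (mod 253)
156^44 ≡ 93 (mod 253)
156^55 ≡ 208 (mod 253)
156^110 ≡ 1 (mod 253) ✓
Thus |⟨156⟩| = ord(156) = 110.
Index = |(Z/253Z)^×| / |⟨156⟩| = 220 / 110 = 2.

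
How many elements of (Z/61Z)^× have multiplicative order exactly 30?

8

φ(61) = 61 − 1 = 60 = 2^2 · 3 · 5.
(Z/61Z)^× is cyclic (|G| = 60); a cyclic group of order m has exactly φ(d) elements of each order d | m, and none otherwise.
30 = 2 · 3 · 5 divides 60, and φ(30) = 8.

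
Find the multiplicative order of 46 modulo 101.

100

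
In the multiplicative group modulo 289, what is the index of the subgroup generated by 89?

4

ord(89) | φ(289) = φ(17^2) = 17·(17−1) = 272 = 2^4 · 17.
Divisors of 272: 1, 2, 4, 8, 16, 17, 34, 68, 136, 272.
Check 89^d mod 289 for each divisor in increasing order:
89^1 ≡ 89 (mod 289)
89^2 ≡ 118 (mod 289)
89^4 ≡ 52 (mod 289)
89^8 ≡ 103 (mod 289)
89^16 ≡ 205 (mod 289)
89^17 ≡ 38 (mod 289)
89^34 ≡ 288 (mod 289)
89^68 ≡ 1 (mod 289) ✓
So ord_289(89) = 68, hence |⟨89⟩| = 68.
Index = |(Z/289Z)^×| / |⟨89⟩| = 272 / 68 = 4.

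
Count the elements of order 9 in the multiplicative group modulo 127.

φ(127) = 127 − 1 = 126 = 2 · 3^2 · 7.
In a cyclic group of order 126, there are φ(d) elements of order d for each divisor d of 126, and zero for non-divisors.
9 = 3^2 divides 126, and φ(9) = 6.

6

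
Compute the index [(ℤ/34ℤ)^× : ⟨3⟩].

1

ord(3) | φ(34) = φ(2)·φ(17) = 1·16 = 16 = 2^4.
Divisors of 16: 1, 2, 4, 8, 16.
Compute 3^d (mod 34) for the divisors d until we hit 1:
3^1 ≡ 3
3^2 ≡ 9
3^4 ≡ 13
3^8 ≡ 33
3^16 ≡ 1
The order of 3 is 16, so the subgroup it generates has 16 elements.
[(Z/34Z)^× : ⟨3⟩] = 16/16 = 1.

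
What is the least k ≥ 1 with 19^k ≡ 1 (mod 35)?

The order of 19 must divide φ(35) = φ(5·7) = (5−1)·(7−1) = 4·6 = 24 = 2^3 · 3.
Divisors of 24: 1, 2, 3, 4, 6, 8, 12, 24.
Test each divisor d:
19^1 ≡ 19 (mod 35)
19^2 ≡ 11 (mod 35)
19^3 ≡ 34 (mod 35)
19^4 ≡ 16 (mod 35)
19^6 ≡ 1 (mod 35) ✓
So ord_35(19) = 6.

6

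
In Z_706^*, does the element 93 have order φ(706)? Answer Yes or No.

No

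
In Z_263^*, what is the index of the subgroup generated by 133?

2

By Lagrange's theorem, ord_263(133) divides φ(263) = 263 − 1 = 262 = 2 · 131.
Divisors of 262: 1, 2, 131, 262.
Compute 133^d (mod 263) for the divisors d until we hit 1:
133^1 ≡ 133
133^2 ≡ 68
133^131 ≡ 1
So ord_263(133) = 131, hence |⟨133⟩| = 131.
Index = |(Z/263Z)^×| / |⟨133⟩| = 262 / 131 = 2.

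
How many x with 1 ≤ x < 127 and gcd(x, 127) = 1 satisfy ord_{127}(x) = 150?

0

φ(127) = 127 − 1 = 126 = 2 · 3^2 · 7.
In a cyclic group of order 126, there are φ(d) elements of order d for each divisor d of 126, and zero for non-divisors.
Here 126 is not a multiple of 150, so there are no elements of order 150.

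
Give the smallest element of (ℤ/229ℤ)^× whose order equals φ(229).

6

φ(229) = 229 − 1 = 228 = 2^2 · 3 · 19.
g is a primitive root iff g^(228/q) ≢ 1 (mod 229) for each prime q ∈ {2, 3, 19}.
g = 2: 2^114 ≡ 228; 2^76 ≡ 1 — hits 1, so not a primitive root.
g = 3: 3^114 ≡ 1 — hits 1, so not a primitive root.
g = 4: 4^114 ≡ 1 — hits 1, so not a primitive root.
g = 5: 5^114 ≡ 1 — hits 1, so not a primitive root.
g = 6: 6^114 ≡ 228; 6^76 ≡ 134; 6^12 ≡ 165 — none is 1, so 6 is a primitive root.
So 6 is the smallest generator of (Z/229Z)^×.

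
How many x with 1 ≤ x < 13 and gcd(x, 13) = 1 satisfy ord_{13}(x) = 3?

2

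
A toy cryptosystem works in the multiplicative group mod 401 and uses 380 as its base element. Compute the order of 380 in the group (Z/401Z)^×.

400

Since 380 ∈ (Z/401Z)^×, its order divides φ(401) = 401 − 1 = 400 = 2^4 · 5^2.
Divisors of 400: 1, 2, 4, 5, 8, 10, 16, 20, 25, 40, 50, 80, 100, 200, 400.
Evaluate successive powers at the divisors of 400:
380^1 ≡ 380 (mod 401)
380^2 ≡ 40 (mod 401)
380^4 ≡ 397 (mod 401)
380^5 ≡ 84 (mod 401)
380^8 ≡ 16 (mod 401)
380^10 ≡ 239 (mod 401)
380^16 ≡ 256 (mod 401)
380^20 ≡ 179 (mod 401)
380^25 ≡ 199 (mod 401)
380^40 ≡ 362 (mod 401)
380^50 ≡ 303 (mod 401)
380^80 ≡ 318 (mod 401)
380^100 ≡ 381 (mod 401)
380^200 ≡ 400 (mod 401)
380^400 ≡ 1 (mod 401) ✓
Therefore the multiplicative order of 380 modulo 401 is 400.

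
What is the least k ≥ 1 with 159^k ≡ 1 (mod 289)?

272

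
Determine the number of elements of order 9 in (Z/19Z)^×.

φ(19) = 19 − 1 = 18 = 2 · 3^2.
Since (Z/19Z)^× is cyclic of order 18, the number of elements of order d is φ(d) when d | 18 and 0 otherwise.
9 = 3^2 divides 18, and φ(9) = 6.

6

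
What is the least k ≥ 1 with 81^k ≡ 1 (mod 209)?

45

ord(81) | φ(209) = φ(11·19) = (11−1)·(19−1) = 10·18 = 180 = 2^2 · 3^2 · 5.
Divisors of 180: 1, 2, 3, 4, 5, 6, 9, 10, 12, 15, 18, 20, 30, 36, 45, 60, 90, 180.
Compute 81^d (mod 209) for the divisors d until we hit 1:
81^1 ≡ 81
81^2 ≡ 82
81^3 ≡ 163
81^4 ≡ 36
81^5 ≡ 199
81^6 ≡ 26
81^9 ≡ 58
81^10 ≡ 100
81^12 ≡ 49
81^15 ≡ 45
81^18 ≡ 20
81^20 ≡ 177
81^30 ≡ 144
81^36 ≡ 191
81^45 ≡ 1
Therefore the multiplicative order of 81 modulo 209 is 45.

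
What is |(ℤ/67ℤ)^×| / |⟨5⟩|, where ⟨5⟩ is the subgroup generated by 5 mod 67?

3

The order of 5 must divide φ(67) = 67 − 1 = 66 = 2 · 3 · 11.
Divisors of 66: 1, 2, 3, 6, 11, 22, 33, 66.
Compute 5^d (mod 67) for the divisors d until we hit 1:
5^1 ≡ 5 (mod 67)
5^2 ≡ 25 (mod 67)
5^3 ≡ 58 (mod 67)
5^6 ≡ 14 (mod 67)
5^11 ≡ 66 (mod 67)
5^22 ≡ 1 (mod 67) ✓
The order of 5 is 22, so the subgroup it generates has 22 elements.
Index = |(Z/67Z)^×| / |⟨5⟩| = 66 / 22 = 3.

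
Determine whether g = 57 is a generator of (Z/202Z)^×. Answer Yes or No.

No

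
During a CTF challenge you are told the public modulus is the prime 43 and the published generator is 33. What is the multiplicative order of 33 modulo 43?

By Lagrange's theorem, ord_43(33) divides φ(43) = 43 − 1 = 42 = 2 · 3 · 7.
Divisors of 42: 1, 2, 3, 6, 7, 14, 21, 42.
Compute 33^d (mod 43) for the divisors d until we hit 1:
33^1 ≡ 33
33^2 ≡ 14
33^3 ≡ 32
33^6 ≡ 35
33^7 ≡ 37
33^14 ≡ 36
33^21 ≡ 42
33^42 ≡ 1
The smallest such exponent is 42, so the order of 33 is 42.

42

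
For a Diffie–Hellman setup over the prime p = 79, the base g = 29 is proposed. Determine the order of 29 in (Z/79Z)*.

78

The order of 29 must divide φ(79) = 79 − 1 = 78 = 2 · 3 · 13.
Divisors of 78: 1, 2, 3, 6, 13, 26, 39, 78.
Evaluate successive powers at the divisors of 78:
29^1 ≡ 29 (mod 79)
29^2 ≡ 51 (mod 79)
29^3 ≡ 57 (mod 79)
29^6 ≡ 10 (mod 79)
29^13 ≡ 56 (mod 79)
29^26 ≡ 55 (mod 79)
29^39 ≡ 78 (mod 79)
29^78 ≡ 1 (mod 79) ✓
Therefore the multiplicative order of 29 modulo 79 is 78.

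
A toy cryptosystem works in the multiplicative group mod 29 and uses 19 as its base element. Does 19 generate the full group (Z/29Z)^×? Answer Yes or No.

Yes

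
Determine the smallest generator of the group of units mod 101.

φ(101) = 101 − 1 = 100 = 2^2 · 5^2.
g is a primitive root iff g^(100/q) ≢ 1 (mod 101) for each prime q ∈ {2, 5}.
g = 2: 2^50 ≡ 100; 2^20 ≡ 95 — none is 1, so 2 is a primitive root.
Hence the least primitive root of 101 is 2.

2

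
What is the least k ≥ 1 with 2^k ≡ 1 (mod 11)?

The order of 2 must divide φ(11) = 11 − 1 = 10 = 2 · 5.
Divisors of 10: 1, 2, 5, 10.
Evaluate successive powers at the divisors of 10:
2^1 ≡ 2 (mod 11)
2^2 ≡ 4 (mod 11)
2^5 ≡ 10 (mod 11)
2^10 ≡ 1 (mod 11) ✓
Therefore the multiplicative order of 2 modulo 11 is 10.

10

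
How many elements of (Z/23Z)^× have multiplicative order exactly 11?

10

φ(23) = 23 − 1 = 22 = 2 · 11.
Since (Z/23Z)^× is cyclic of order 22, the number of elements of order d is φ(d) when d | 22 and 0 otherwise.
11 | 22, and φ(11) = 11 − 1 = 10.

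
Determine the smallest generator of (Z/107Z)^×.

2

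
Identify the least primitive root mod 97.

5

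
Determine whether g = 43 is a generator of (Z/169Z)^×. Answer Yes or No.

No

φ(169) = φ(13^2) = 13·(13−1) = 156 = 2^2 · 3 · 13.
It suffices to check that the order of 43 is not a proper divisor of 156: compute 43^(156/q) for q ∈ {2, 3, 13}.
43^78 ≡ 1 (mod 169)  [q = 2: ≡ 1 ✗]
43^52 ≡ 22 (mod 169)  [q = 3: ≢ 1 ✓]
43^12 ≡ 27 (mod 169)  [q = 13: ≢ 1 ✓]
Since 43^78 ≡ 1, the order of 43 divides 78 < 156, so 43 is not a primitive root.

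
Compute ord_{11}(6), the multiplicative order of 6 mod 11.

10

ord(6) | φ(11) = 11 − 1 = 10 = 2 · 5.
Divisors of 10: 1, 2, 5, 10.
Evaluate successive powers at the divisors of 10:
6^1 ≡ 6 (mod 11)
6^2 ≡ 3 (mod 11)
6^5 ≡ 10 (mod 11)
6^10 ≡ 1 (mod 11) ✓
Hence ord(6) = 10.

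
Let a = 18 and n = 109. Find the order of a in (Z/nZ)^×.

108

ord(18) | φ(109) = 109 − 1 = 108 = 2^2 · 3^3.
Divisors of 108: 1, 2, 3, 4, 6, 9, 12, 18, 27, 36, 54, 108.
Check 18^d mod 109 for each divisor in increasing order:
18^1 ≡ 18 (mod 109)
18^2 ≡ 106 (mod 109)
18^3 ≡ 55 (mod 109)
18^4 ≡ 9 (mod 109)
18^6 ≡ 82 (mod 109)
18^9 ≡ 41 (mod 109)
18^12 ≡ 75 (mod 109)
18^18 ≡ 46 (mod 109)
18^27 ≡ 33 (mod 109)
18^36 ≡ 45 (mod 109)
18^54 ≡ 108 (mod 109)
18^108 ≡ 1 (mod 109) ✓
The smallest such exponent is 108, so the order of 18 is 108.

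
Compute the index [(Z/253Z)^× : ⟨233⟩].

2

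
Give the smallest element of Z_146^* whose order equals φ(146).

5

φ(146) = φ(2)·φ(73) = 1·72 = 72 = 2^3 · 3^2.
g is a primitive root iff g^(72/q) ≢ 1 (mod 146) for each prime q ∈ {2, 3}.
g = 2: gcd(2, 146) = 2 > 1, not a unit — skip.
g = 3: 3^36 ≡ 1 — hits 1, so not a primitive root.
g = 4: gcd(4, 146) = 2 > 1, not a unit — skip.
g = 5: 5^36 ≡ 145; 5^24 ≡ 81 — none is 1, so 5 is a primitive root.
The smallest primitive root modulo 146 is 5.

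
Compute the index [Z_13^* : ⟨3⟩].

4

By Lagrange's theorem, ord_13(3) divides φ(13) = 13 − 1 = 12 = 2^2 · 3.
Divisors of 12: 1, 2, 3, 4, 6, 12.
Check 3^d mod 13 for each divisor in increasing order:
3^1 ≡ 3
3^2 ≡ 9
3^3 ≡ 1
The order of 3 is 3, so the subgroup it generates has 3 elements.
Index = |(Z/13Z)^×| / |⟨3⟩| = 12 / 3 = 4.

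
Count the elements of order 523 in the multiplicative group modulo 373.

φ(373) = 373 − 1 = 372 = 2^2 · 3 · 31.
(Z/373Z)^× is cyclic (|G| = 372); a cyclic group of order m has exactly φ(d) elements of each order d | m, and none otherwise.
Here 372 is not a multiple of 523, so there are no elements of order 523.

0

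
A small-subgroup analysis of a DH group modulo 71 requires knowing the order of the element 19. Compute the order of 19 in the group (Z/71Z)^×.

ord(19) | φ(71) = 71 − 1 = 70 = 2 · 5 · 7.
Divisors of 70: 1, 2, 5, 7, 10, 14, 35, 70.
Check 19^d mod 71 for each divisor in increasing order:
19^1 ≡ 19 (mod 71)
19^2 ≡ 6 (mod 71)
19^5 ≡ 45 (mod 71)
19^7 ≡ 57 (mod 71)
19^10 ≡ 37 (mod 71)
19^14 ≡ 54 (mod 71)
19^35 ≡ 1 (mod 71) ✓
Therefore the multiplicative order of 19 modulo 71 is 35.

35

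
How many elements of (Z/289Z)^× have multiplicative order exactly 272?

128

φ(289) = φ(17^2) = 17·(17−1) = 272 = 2^4 · 17.
In a cyclic group of order 272, there are φ(d) elements of order d for each divisor d of 272, and zero for non-divisors.
272 = 2^4 · 17 divides 272, and φ(272) = 128.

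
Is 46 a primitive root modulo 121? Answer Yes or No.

φ(121) = φ(11^2) = 11·(11−1) = 110 = 2 · 5 · 11.
Test 46^(110/q) mod 121 for each prime factor q of 110:
46^55 ≡ 120 (mod 121)  [q = 2: ≢ 1 ✓]
46^22 ≡ 81 (mod 121)  [q = 5: ≢ 1 ✓]
46^10 ≡ 34 (mod 121)  [q = 11: ≢ 1 ✓]
None equal 1, so ord_121(46) = 110: 46 is a primitive root.

Yes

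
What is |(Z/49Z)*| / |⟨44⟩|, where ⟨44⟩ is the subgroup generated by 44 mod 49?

2

By Lagrange's theorem, ord_49(44) divides φ(49) = φ(7^2) = 7·(7−1) = 42 = 2 · 3 · 7.
Divisors of 42: 1, 2, 3, 6, 7, 14, 21, 42.
Evaluate successive powers at the divisors of 42:
44^1 ≡ 44 (mod 49)
44^2 ≡ 25 (mod 49)
44^3 ≡ 22 (mod 49)
44^6 ≡ 43 (mod 49)
44^7 ≡ 30 (mod 49)
44^14 ≡ 18 (mod 49)
44^21 ≡ 1 (mod 49) ✓
So ord_49(44) = 21, hence |⟨44⟩| = 21.
Index = |(Z/49Z)^×| / |⟨44⟩| = 42 / 21 = 2.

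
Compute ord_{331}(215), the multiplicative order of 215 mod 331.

Since 215 ∈ (Z/331Z)^×, its order divides φ(331) = 331 − 1 = 330 = 2 · 3 · 5 · 11.
Divisors of 330: 1, 2, 3, 5, 6, 10, 11, 15, 22, 30, 33, 55, 66, 110, 165, 330.
Compute 215^d (mod 331) for the divisors d until we hit 1:
215^1 ≡ 215
215^2 ≡ 216
215^3 ≡ 100
215^5 ≡ 85
215^6 ≡ 70
215^10 ≡ 274
215^11 ≡ 323
215^15 ≡ 120
215^22 ≡ 64
215^30 ≡ 167
215^33 ≡ 150
215^55 ≡ 1
Hence ord(215) = 55.

55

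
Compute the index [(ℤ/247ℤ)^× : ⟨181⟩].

12

Since 181 ∈ (Z/247Z)^×, its order divides φ(247) = φ(13·19) = (13−1)·(19−1) = 12·18 = 216 = 2^3 · 3^3.
Divisors of 216: 1, 2, 3, 4, 6, 8, 9, 12, 18, 24, 27, 36, 54, 72, 108, 216.
Evaluate successive powers at the divisors of 216:
181^1 ≡ 181 (mod 247)
181^2 ≡ 157 (mod 247)
181^3 ≡ 12 (mod 247)
181^4 ≡ 196 (mod 247)
181^6 ≡ 144 (mod 247)
181^8 ≡ 131 (mod 247)
181^9 ≡ 246 (mod 247)
181^12 ≡ 235 (mod 247)
181^18 ≡ 1 (mod 247) ✓
Thus |⟨181⟩| = ord(181) = 18.
The index is φ(247) / ord(181) = 216 / 18 = 12.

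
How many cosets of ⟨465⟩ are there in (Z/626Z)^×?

6

ord(465) | φ(626) = φ(2)·φ(313) = 1·312 = 312 = 2^3 · 3 · 13.
Divisors of 312: 1, 2, 3, 4, 6, 8, 12, 13, 24, 26, 39, 52, 78, 104, 156, 312.
Evaluate successive powers at the divisors of 312:
465^1 ≡ 465 (mod 626)
465^2 ≡ 255 (mod 626)
465^3 ≡ 261 (mod 626)
465^4 ≡ 547 (mod 626)
465^6 ≡ 513 (mod 626)
465^8 ≡ 607 (mod 626)
465^12 ≡ 249 (mod 626)
465^13 ≡ 601 (mod 626)
465^24 ≡ 27 (mod 626)
465^26 ≡ 625 (mod 626)
465^39 ≡ 25 (mod 626)
465^52 ≡ 1 (mod 626) ✓
The order of 465 is 52, so the subgroup it generates has 52 elements.
The index is φ(626) / ord(465) = 312 / 52 = 6.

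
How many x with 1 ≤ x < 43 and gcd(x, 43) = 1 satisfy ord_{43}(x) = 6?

φ(43) = 43 − 1 = 42 = 2 · 3 · 7.
In a cyclic group of order 42, there are φ(d) elements of order d for each divisor d of 42, and zero for non-divisors.
6 = 2 · 3 divides 42, and φ(6) = 2.

2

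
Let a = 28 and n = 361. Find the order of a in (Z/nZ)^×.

9

Since 28 ∈ (Z/361Z)^×, its order divides φ(361) = φ(19^2) = 19·(19−1) = 342 = 2 · 3^2 · 19.
Divisors of 342: 1, 2, 3, 6, 9, 18, 19, 38, 57, 114, 171, 342.
Compute 28^d (mod 361) for the divisors d until we hit 1:
28^1 ≡ 28 (mod 361)
28^2 ≡ 62 (mod 361)
28^3 ≡ 292 (mod 361)
28^6 ≡ 68 (mod 361)
28^9 ≡ 1 (mod 361) ✓
Hence ord(28) = 9.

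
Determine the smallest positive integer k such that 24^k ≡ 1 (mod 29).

7

Since 24 ∈ (Z/29Z)^×, its order divides φ(29) = 29 − 1 = 28 = 2^2 · 7.
Divisors of 28: 1, 2, 4, 7, 14, 28.
Check 24^d mod 29 for each divisor in increasing order:
24^1 ≡ 24
24^2 ≡ 25
24^4 ≡ 16
24^7 ≡ 1
Therefore the multiplicative order of 24 modulo 29 is 7.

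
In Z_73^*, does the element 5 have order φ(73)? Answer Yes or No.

φ(73) = 73 − 1 = 72 = 2^3 · 3^2.
5 is a primitive root mod 73 iff 5^(φ(73)/q) ≢ 1 for every prime q | φ(73), i.e. q ∈ {2, 3}.
5^36 ≡ 72 (mod 73)  [q = 2: ≢ 1 ✓]
5^24 ≡ 8 (mod 73)  [q = 3: ≢ 1 ✓]
All checks pass, so 5 has order 72 and is a primitive root modulo 73.

Yes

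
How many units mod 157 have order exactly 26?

φ(157) = 157 − 1 = 156 = 2^2 · 3 · 13.
(Z/157Z)^× is cyclic (|G| = 156); a cyclic group of order m has exactly φ(d) elements of each order d | m, and none otherwise.
26 = 2 · 13 divides 156, and φ(26) = 12.

12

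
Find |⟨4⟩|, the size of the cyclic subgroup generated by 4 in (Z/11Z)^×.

ord(4) | φ(11) = 11 − 1 = 10 = 2 · 5.
Divisors of 10: 1, 2, 5, 10.
Check 4^d mod 11 for each divisor in increasing order:
4^1 ≡ 4
4^2 ≡ 5
4^5 ≡ 1
Hence ord(4) = 5.

5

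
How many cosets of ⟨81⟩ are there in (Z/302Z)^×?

6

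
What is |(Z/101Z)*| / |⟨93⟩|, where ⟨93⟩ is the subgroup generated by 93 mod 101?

1

Since 93 ∈ (Z/101Z)^×, its order divides φ(101) = 101 − 1 = 100 = 2^2 · 5^2.
Divisors of 100: 1, 2, 4, 5, 10, 20, 25, 50, 100.
Check 93^d mod 101 for each divisor in increasing order:
93^1 ≡ 93 (mod 101)
93^2 ≡ 64 (mod 101)
93^4 ≡ 56 (mod 101)
93^5 ≡ 57 (mod 101)
93^10 ≡ 17 (mod 101)
93^20 ≡ 87 (mod 101)
93^25 ≡ 10 (mod 101)
93^50 ≡ 100 (mod 101)
93^100 ≡ 1 (mod 101) ✓
Thus |⟨93⟩| = ord(93) = 100.
Index = |(Z/101Z)^×| / |⟨93⟩| = 100 / 100 = 1.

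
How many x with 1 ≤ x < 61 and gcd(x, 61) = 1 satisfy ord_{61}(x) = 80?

0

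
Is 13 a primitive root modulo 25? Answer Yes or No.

Yes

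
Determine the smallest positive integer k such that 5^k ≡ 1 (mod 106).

52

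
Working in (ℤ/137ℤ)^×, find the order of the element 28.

68

ord(28) | φ(137) = 137 − 1 = 136 = 2^3 · 17.
Divisors of 136: 1, 2, 4, 8, 17, 34, 68, 136.
Evaluate successive powers at the divisors of 136:
28^1 ≡ 28 (mod 137)
28^2 ≡ 99 (mod 137)
28^4 ≡ 74 (mod 137)
28^8 ≡ 133 (mod 137)
28^17 ≡ 37 (mod 137)
28^34 ≡ 136 (mod 137)
28^68 ≡ 1 (mod 137) ✓
Therefore the multiplicative order of 28 modulo 137 is 68.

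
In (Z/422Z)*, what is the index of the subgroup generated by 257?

Since 257 ∈ (Z/422Z)^×, its order divides φ(422) = φ(2)·φ(211) = 1·210 = 210 = 2 · 3 · 5 · 7.
Divisors of 210: 1, 2, 3, 5, 6, 7, 10, 14, 15, 21, 30, 35, 42, 70, 105, 210.
Evaluate successive powers at the divisors of 210:
257^1 ≡ 257 (mod 422)
257^2 ≡ 217 (mod 422)
257^3 ≡ 65 (mod 422)
257^5 ≡ 179 (mod 422)
257^6 ≡ 5 (mod 422)
257^7 ≡ 19 (mod 422)
257^10 ≡ 391 (mod 422)
257^14 ≡ 361 (mod 422)
257^15 ≡ 359 (mod 422)
257^21 ≡ 107 (mod 422)
257^30 ≡ 171 (mod 422)
257^35 ≡ 225 (mod 422)
257^42 ≡ 55 (mod 422)
257^70 ≡ 407 (mod 422)
257^105 ≡ 1 (mod 422) ✓
The order of 257 is 105, so the subgroup it generates has 105 elements.
[(Z/422Z)^× : ⟨257⟩] = 210/105 = 2.

2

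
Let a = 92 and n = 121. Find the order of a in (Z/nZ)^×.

55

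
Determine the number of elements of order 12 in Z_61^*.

4

φ(61) = 61 − 1 = 60 = 2^2 · 3 · 5.
In a cyclic group of order 60, there are φ(d) elements of order d for each divisor d of 60, and zero for non-divisors.
12 = 2^2 · 3 divides 60, and φ(12) = 4.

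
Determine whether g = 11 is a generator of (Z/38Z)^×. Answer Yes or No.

φ(38) = φ(2)·φ(19) = 1·18 = 18 = 2 · 3^2.
An element g generates (Z/38Z)^× iff g^(18/q) ≢ 1 (mod 38) for each prime q ∈ {2, 3}.
11^9 ≡ 1 (mod 38)  [q = 2: ≡ 1 ✗]
11^6 ≡ 1 (mod 38)  [q = 3: ≡ 1 ✗]
Since 11^9 ≡ 1, the order of 11 divides 9 < 18, so 11 is not a primitive root.

No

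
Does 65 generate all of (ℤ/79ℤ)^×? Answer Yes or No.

φ(79) = 79 − 1 = 78 = 2 · 3 · 13.
65 is a primitive root mod 79 iff 65^(φ(79)/q) ≢ 1 for every prime q | φ(79), i.e. q ∈ {2, 3, 13}.
65^39 ≡ 1 (mod 79)  [q = 2: ≡ 1 ✗]
65^26 ≡ 1 (mod 79)  [q = 3: ≡ 1 ✗]
65^6 ≡ 46 (mod 79)  [q = 13: ≢ 1 ✓]
The check at q = 2 fails, so 65 generates a proper subgroup.

No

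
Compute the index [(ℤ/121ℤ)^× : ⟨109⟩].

5

By Lagrange's theorem, ord_121(109) divides φ(121) = φ(11^2) = 11·(11−1) = 110 = 2 · 5 · 11.
Divisors of 110: 1, 2, 5, 10, 11, 22, 55, 110.
Test each divisor d:
109^1 ≡ 109 (mod 121)
109^2 ≡ 23 (mod 121)
109^5 ≡ 65 (mod 121)
109^10 ≡ 111 (mod 121)
109^11 ≡ 120 (mod 121)
109^22 ≡ 1 (mod 121) ✓
The order of 109 is 22, so the subgroup it generates has 22 elements.
[(Z/121Z)^× : ⟨109⟩] = 110/22 = 5.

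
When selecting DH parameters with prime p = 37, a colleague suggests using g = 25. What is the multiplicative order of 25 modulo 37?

18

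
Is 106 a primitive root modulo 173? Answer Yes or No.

No

φ(173) = 173 − 1 = 172 = 2^2 · 43.
An element g generates (Z/173Z)^× iff g^(172/q) ≢ 1 (mod 173) for each prime q ∈ {2, 43}.
106^86 ≡ 1 (mod 173)  [q = 2: ≡ 1 ✗]
106^4 ≡ 81 (mod 173)  [q = 43: ≢ 1 ✓]
Since 106^86 ≡ 1, the order of 106 divides 86 < 172, so 106 is not a primitive root.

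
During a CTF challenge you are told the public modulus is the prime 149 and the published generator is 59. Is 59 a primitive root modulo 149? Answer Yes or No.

Yes

φ(149) = 149 − 1 = 148 = 2^2 · 37.
An element g generates (Z/149Z)^× iff g^(148/q) ≢ 1 (mod 149) for each prime q ∈ {2, 37}.
59^74 ≡ 148 (mod 149)  [q = 2: ≢ 1 ✓]
59^4 ≡ 85 (mod 149)  [q = 37: ≢ 1 ✓]
All checks pass, so 59 has order 148 and is a primitive root modulo 149.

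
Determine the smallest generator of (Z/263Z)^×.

5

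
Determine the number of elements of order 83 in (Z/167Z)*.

82

φ(167) = 167 − 1 = 166 = 2 · 83.
(Z/167Z)^× is cyclic (|G| = 166); a cyclic group of order m has exactly φ(d) elements of each order d | m, and none otherwise.
83 | 166, and φ(83) = 83 − 1 = 82.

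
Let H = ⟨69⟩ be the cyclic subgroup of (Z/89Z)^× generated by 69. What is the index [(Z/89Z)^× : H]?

The order of 69 must divide φ(89) = 89 − 1 = 88 = 2^3 · 11.
Divisors of 88: 1, 2, 4, 8, 11, 22, 44, 88.
Evaluate successive powers at the divisors of 88:
69^1 ≡ 69 (mod 89)
69^2 ≡ 44 (mod 89)
69^4 ≡ 67 (mod 89)
69^8 ≡ 39 (mod 89)
69^11 ≡ 34 (mod 89)
69^22 ≡ 88 (mod 89)
69^44 ≡ 1 (mod 89) ✓
The order of 69 is 44, so the subgroup it generates has 44 elements.
The index is φ(89) / ord(69) = 88 / 44 = 2.

2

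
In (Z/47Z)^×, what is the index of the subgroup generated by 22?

1

The order of 22 must divide φ(47) = 47 − 1 = 46 = 2 · 23.
Divisors of 46: 1, 2, 23, 46.
Test each divisor d:
22^1 ≡ 22 (mod 47)
22^2 ≡ 14 (mod 47)
22^23 ≡ 46 (mod 47)
22^46 ≡ 1 (mod 47) ✓
So ord_47(22) = 46, hence |⟨22⟩| = 46.
The index is φ(47) / ord(22) = 46 / 46 = 1.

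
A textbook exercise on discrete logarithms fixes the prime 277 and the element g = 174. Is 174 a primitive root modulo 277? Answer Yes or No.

Yes

φ(277) = 277 − 1 = 276 = 2^2 · 3 · 23.
It suffices to check that the order of 174 is not a proper divisor of 276: compute 174^(276/q) for q ∈ {2, 3, 23}.
174^138 ≡ 276 (mod 277)  [q = 2: ≢ 1 ✓]
174^92 ≡ 116 (mod 277)  [q = 3: ≢ 1 ✓]
174^12 ≡ 157 (mod 277)  [q = 23: ≢ 1 ✓]
None equal 1, so ord_277(174) = 276: 174 is a primitive root.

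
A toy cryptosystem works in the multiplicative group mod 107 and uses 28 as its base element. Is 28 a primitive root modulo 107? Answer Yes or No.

φ(107) = 107 − 1 = 106 = 2 · 53.
Test 28^(106/q) mod 107 for each prime factor q of 106:
28^53 ≡ 106 (mod 107)  [q = 2: ≢ 1 ✓]
28^2 ≡ 35 (mod 107)  [q = 53: ≢ 1 ✓]
All checks pass, so 28 has order 106 and is a primitive root modulo 107.

Yes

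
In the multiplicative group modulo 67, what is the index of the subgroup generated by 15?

6

Since 15 ∈ (Z/67Z)^×, its order divides φ(67) = 67 − 1 = 66 = 2 · 3 · 11.
Divisors of 66: 1, 2, 3, 6, 11, 22, 33, 66.
Evaluate successive powers at the divisors of 66:
15^1 ≡ 15 (mod 67)
15^2 ≡ 24 (mod 67)
15^3 ≡ 25 (mod 67)
15^6 ≡ 22 (mod 67)
15^11 ≡ 1 (mod 67) ✓
So ord_67(15) = 11, hence |⟨15⟩| = 11.
[(Z/67Z)^× : ⟨15⟩] = 66/11 = 6.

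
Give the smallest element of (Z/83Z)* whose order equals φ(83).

2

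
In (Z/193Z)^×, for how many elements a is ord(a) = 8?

4

φ(193) = 193 − 1 = 192 = 2^6 · 3.
(Z/193Z)^× is cyclic (|G| = 192); a cyclic group of order m has exactly φ(d) elements of each order d | m, and none otherwise.
8 = 2^3 divides 192, and φ(8) = 4.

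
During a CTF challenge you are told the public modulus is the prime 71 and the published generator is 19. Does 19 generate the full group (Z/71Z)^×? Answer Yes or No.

No

φ(71) = 71 − 1 = 70 = 2 · 5 · 7.
An element g generates (Z/71Z)^× iff g^(70/q) ≢ 1 (mod 71) for each prime q ∈ {2, 5, 7}.
19^35 ≡ 1 (mod 71)  [q = 2: ≡ 1 ✗]
19^14 ≡ 54 (mod 71)  [q = 5: ≢ 1 ✓]
19^10 ≡ 37 (mod 71)  [q = 7: ≢ 1 ✓]
Since 19^35 ≡ 1, the order of 19 divides 35 < 70, so 19 is not a primitive root.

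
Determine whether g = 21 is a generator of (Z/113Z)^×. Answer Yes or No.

φ(113) = 113 − 1 = 112 = 2^4 · 7.
An element g generates (Z/113Z)^× iff g^(112/q) ≢ 1 (mod 113) for each prime q ∈ {2, 7}.
21^56 ≡ 112 (mod 113)  [q = 2: ≢ 1 ✓]
21^16 ≡ 28 (mod 113)  [q = 7: ≢ 1 ✓]
All checks pass, so 21 has order 112 and is a primitive root modulo 113.

Yes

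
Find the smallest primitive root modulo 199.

3

φ(199) = 199 − 1 = 198 = 2 · 3^2 · 11.
g is a primitive root iff g^(198/q) ≢ 1 (mod 199) for each prime q ∈ {2, 3, 11}.
g = 2: 2^99 ≡ 1 — hits 1, so not a primitive root.
g = 3: 3^99 ≡ 198; 3^66 ≡ 106; 3^18 ≡ 125 — none is 1, so 3 is a primitive root.
The smallest primitive root modulo 199 is 3.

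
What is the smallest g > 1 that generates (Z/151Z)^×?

6

φ(151) = 151 − 1 = 150 = 2 · 3 · 5^2.
Test candidates g = 2, 3, … against the prime factors q ∈ {2, 3, 5} of φ(151): g is a generator iff g^(150/q) ≢ 1 for every such q.
g = 2: 2^75 ≡ 1 — hits 1, so not a primitive root.
g = 3: 3^75 ≡ 150; 3^50 ≡ 1 — hits 1, so not a primitive root.
g = 4: 4^75 ≡ 1 — hits 1, so not a primitive root.
g = 5: 5^75 ≡ 1 — hits 1, so not a primitive root.
g = 6: 6^75 ≡ 150; 6^50 ≡ 32; 6^30 ≡ 59 — none is 1, so 6 is a primitive root.
Hence the least primitive root of 151 is 6.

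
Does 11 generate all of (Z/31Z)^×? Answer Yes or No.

φ(31) = 31 − 1 = 30 = 2 · 3 · 5.
Test 11^(30/q) mod 31 for each prime factor q of 30:
11^15 ≡ 30 (mod 31)  [q = 2: ≢ 1 ✓]
11^10 ≡ 5 (mod 31)  [q = 3: ≢ 1 ✓]
11^6 ≡ 4 (mod 31)  [q = 5: ≢ 1 ✓]
All checks pass, so 11 has order 30 and is a primitive root modulo 31.

Yes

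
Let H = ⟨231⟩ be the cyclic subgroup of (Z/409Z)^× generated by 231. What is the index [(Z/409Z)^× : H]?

By Lagrange's theorem, ord_409(231) divides φ(409) = 409 − 1 = 408 = 2^3 · 3 · 17.
Divisors of 408: 1, 2, 3, 4, 6, 8, 12, 17, 24, 34, 51, 68, 102, 136, 204, 408.
Compute 231^d (mod 409) for the divisors d until we hit 1:
231^1 ≡ 231 (mod 409)
231^2 ≡ 191 (mod 409)
231^3 ≡ 358 (mod 409)
231^4 ≡ 80 (mod 409)
231^6 ≡ 147 (mod 409)
231^8 ≡ 265 (mod 409)
231^12 ≡ 341 (mod 409)
231^17 ≡ 217 (mod 409)
231^24 ≡ 125 (mod 409)
231^34 ≡ 54 (mod 409)
231^51 ≡ 266 (mod 409)
231^68 ≡ 53 (mod 409)
231^102 ≡ 408 (mod 409)
231^136 ≡ 355 (mod 409)
231^204 ≡ 1 (mod 409) ✓
Thus |⟨231⟩| = ord(231) = 204.
Index = |(Z/409Z)^×| / |⟨231⟩| = 408 / 204 = 2.

2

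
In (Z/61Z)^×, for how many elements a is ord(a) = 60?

φ(61) = 61 − 1 = 60 = 2^2 · 3 · 5.
(Z/61Z)^× is cyclic (|G| = 60); a cyclic group of order m has exactly φ(d) elements of each order d | m, and none otherwise.
60 = 2^2 · 3 · 5 divides 60, and φ(60) = 16.

16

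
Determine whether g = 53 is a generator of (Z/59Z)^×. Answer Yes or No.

No

φ(59) = 59 − 1 = 58 = 2 · 29.
53 is a primitive root mod 59 iff 53^(φ(59)/q) ≢ 1 for every prime q | φ(59), i.e. q ∈ {2, 29}.
53^29 ≡ 1 (mod 59)  [q = 2: ≡ 1 ✗]
53^2 ≡ 36 (mod 59)  [q = 29: ≢ 1 ✓]
53^29 ≡ 1 shows ord(53) | 29, strictly less than φ(59); not a primitive root.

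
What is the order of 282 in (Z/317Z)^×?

316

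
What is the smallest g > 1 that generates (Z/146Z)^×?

φ(146) = φ(2)·φ(73) = 1·72 = 72 = 2^3 · 3^2.
Test candidates g = 2, 3, … against the prime factors q ∈ {2, 3} of φ(146): g is a generator iff g^(72/q) ≢ 1 for every such q.
g = 2: gcd(2, 146) = 2 > 1, not a unit — skip.
g = 3: 3^36 ≡ 1 — hits 1, so not a primitive root.
g = 4: gcd(4, 146) = 2 > 1, not a unit — skip.
g = 5: 5^36 ≡ 145; 5^24 ≡ 81 — none is 1, so 5 is a primitive root.
The smallest primitive root modulo 146 is 5.

5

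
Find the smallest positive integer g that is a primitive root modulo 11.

2

φ(11) = 11 − 1 = 10 = 2 · 5.
Test candidates g = 2, 3, … against the prime factors q ∈ {2, 5} of φ(11): g is a generator iff g^(10/q) ≢ 1 for every such q.
g = 2: 2^5 ≡ 10; 2^2 ≡ 4 — none is 1, so 2 is a primitive root.
The smallest primitive root modulo 11 is 2.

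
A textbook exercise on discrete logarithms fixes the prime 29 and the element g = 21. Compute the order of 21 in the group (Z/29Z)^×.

By Lagrange's theorem, ord_29(21) divides φ(29) = 29 − 1 = 28 = 2^2 · 7.
Divisors of 28: 1, 2, 4, 7, 14, 28.
Evaluate successive powers at the divisors of 28:
21^1 ≡ 21 (mod 29)
21^2 ≡ 6 (mod 29)
21^4 ≡ 7 (mod 29)
21^7 ≡ 12 (mod 29)
21^14 ≡ 28 (mod 29)
21^28 ≡ 1 (mod 29) ✓
Therefore the multiplicative order of 21 modulo 29 is 28.

28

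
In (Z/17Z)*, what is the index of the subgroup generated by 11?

1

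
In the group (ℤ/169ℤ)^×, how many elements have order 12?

4

φ(169) = φ(13^2) = 13·(13−1) = 156 = 2^2 · 3 · 13.
(Z/169Z)^× is cyclic (|G| = 156); a cyclic group of order m has exactly φ(d) elements of each order d | m, and none otherwise.
12 = 2^2 · 3 divides 156, and φ(12) = 4.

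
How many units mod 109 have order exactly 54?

18

φ(109) = 109 − 1 = 108 = 2^2 · 3^3.
(Z/109Z)^× is cyclic (|G| = 108); a cyclic group of order m has exactly φ(d) elements of each order d | m, and none otherwise.
54 = 2 · 3^3 divides 108, and φ(54) = 18.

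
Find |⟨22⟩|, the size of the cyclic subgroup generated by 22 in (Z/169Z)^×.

The order of 22 must divide φ(169) = φ(13^2) = 13·(13−1) = 156 = 2^2 · 3 · 13.
Divisors of 156: 1, 2, 3, 4, 6, 12, 13, 26, 39, 52, 78, 156.
Check 22^d mod 169 for each divisor in increasing order:
22^1 ≡ 22
22^2 ≡ 146
22^3 ≡ 1
So ord_169(22) = 3.

3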